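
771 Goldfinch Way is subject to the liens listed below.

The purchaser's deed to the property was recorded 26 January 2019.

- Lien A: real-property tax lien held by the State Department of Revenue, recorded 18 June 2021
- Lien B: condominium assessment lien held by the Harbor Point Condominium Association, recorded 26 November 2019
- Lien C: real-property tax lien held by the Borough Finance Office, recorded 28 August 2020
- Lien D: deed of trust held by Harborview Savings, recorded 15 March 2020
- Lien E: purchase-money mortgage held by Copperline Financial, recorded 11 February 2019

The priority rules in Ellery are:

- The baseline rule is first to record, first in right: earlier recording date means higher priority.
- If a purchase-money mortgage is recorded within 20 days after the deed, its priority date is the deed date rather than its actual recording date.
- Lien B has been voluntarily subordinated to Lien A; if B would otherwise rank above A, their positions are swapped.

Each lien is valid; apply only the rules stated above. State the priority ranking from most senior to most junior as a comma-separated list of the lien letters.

First, effective dates: E was recorded within the 20-day window, so its effective date is the deed date 26 January 2019.
Ordering by effective date: E (26 January 2019), B (26 November 2019), D (15 March 2020), C (28 August 2020), A (18 June 2021).
Because B would otherwise rank above A, the subordination swaps them.

E, A, D, C, B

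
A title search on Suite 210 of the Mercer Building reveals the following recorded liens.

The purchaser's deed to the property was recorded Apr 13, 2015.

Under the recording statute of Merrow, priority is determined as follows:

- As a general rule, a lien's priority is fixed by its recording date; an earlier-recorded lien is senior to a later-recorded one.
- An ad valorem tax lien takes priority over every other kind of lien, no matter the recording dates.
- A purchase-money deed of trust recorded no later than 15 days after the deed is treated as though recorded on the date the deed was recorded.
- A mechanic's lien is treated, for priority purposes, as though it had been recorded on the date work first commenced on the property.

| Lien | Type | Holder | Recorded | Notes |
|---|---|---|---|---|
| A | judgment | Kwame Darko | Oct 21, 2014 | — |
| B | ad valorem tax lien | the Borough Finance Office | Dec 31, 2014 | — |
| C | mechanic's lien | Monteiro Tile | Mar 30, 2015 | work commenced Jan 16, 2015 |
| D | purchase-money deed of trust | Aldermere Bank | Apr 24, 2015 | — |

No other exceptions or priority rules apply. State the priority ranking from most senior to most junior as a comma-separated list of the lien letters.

Effective dates: C relates back to Jan 16, 2015 (work commenced); D's effective date is the deed date, Apr 13, 2015.
B is an ad valorem tax lien and takes priority over every other lien.
Among the remaining liens, by effective date: A (Oct 21, 2014), C (Jan 16, 2015), D (Apr 13, 2015).

B, A, C, D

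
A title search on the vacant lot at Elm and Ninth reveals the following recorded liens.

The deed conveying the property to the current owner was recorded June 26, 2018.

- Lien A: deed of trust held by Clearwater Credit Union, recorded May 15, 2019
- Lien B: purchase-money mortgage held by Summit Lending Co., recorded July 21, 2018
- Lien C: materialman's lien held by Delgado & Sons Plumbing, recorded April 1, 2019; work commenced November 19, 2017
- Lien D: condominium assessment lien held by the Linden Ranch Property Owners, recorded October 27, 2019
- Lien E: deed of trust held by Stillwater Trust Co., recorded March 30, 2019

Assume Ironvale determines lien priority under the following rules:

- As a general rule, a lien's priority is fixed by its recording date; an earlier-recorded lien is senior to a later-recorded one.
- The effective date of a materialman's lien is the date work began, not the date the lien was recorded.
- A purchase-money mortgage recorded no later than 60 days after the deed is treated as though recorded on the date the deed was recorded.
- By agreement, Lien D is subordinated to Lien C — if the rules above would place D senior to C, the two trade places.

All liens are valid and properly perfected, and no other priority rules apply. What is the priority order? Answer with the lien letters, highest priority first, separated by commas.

C, B, E, A, D

Effective dates after the stated exceptions: B relates back to the deed date June 26, 2018; C is treated as recorded November 19, 2017, the work-commencement date.
By effective date: C (November 19, 2017), B (June 26, 2018), E (March 30, 2019), A (May 15, 2019), D (October 27, 2019).
Since D is not senior to C, the subordination leaves the order unchanged.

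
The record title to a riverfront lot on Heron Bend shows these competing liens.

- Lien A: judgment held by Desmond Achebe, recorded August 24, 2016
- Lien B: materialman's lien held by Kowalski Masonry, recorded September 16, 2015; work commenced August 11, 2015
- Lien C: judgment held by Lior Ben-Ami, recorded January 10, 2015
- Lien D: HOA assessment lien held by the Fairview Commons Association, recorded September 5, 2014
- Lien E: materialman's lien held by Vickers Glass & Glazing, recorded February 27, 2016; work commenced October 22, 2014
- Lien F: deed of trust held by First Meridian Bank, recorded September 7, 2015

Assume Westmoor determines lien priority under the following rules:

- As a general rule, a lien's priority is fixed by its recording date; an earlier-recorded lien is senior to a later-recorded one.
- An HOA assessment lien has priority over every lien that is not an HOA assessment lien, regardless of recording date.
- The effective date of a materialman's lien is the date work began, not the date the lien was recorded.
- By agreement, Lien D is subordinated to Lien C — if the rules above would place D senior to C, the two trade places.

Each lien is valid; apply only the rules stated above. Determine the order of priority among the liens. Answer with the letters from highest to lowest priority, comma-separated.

Adjusting effective dates: B relates back to August 11, 2015 (work commenced); E is treated as recorded October 22, 2014, the work-commencement date.
D is an HOA assessment lien and takes priority over every other lien.
Remaining liens by effective date: E (October 22, 2014), C (January 10, 2015), B (August 11, 2015), F (September 7, 2015), A (August 24, 2016).
The subordination applies — D was senior to C — so D and C swap.

C, E, D, B, F, A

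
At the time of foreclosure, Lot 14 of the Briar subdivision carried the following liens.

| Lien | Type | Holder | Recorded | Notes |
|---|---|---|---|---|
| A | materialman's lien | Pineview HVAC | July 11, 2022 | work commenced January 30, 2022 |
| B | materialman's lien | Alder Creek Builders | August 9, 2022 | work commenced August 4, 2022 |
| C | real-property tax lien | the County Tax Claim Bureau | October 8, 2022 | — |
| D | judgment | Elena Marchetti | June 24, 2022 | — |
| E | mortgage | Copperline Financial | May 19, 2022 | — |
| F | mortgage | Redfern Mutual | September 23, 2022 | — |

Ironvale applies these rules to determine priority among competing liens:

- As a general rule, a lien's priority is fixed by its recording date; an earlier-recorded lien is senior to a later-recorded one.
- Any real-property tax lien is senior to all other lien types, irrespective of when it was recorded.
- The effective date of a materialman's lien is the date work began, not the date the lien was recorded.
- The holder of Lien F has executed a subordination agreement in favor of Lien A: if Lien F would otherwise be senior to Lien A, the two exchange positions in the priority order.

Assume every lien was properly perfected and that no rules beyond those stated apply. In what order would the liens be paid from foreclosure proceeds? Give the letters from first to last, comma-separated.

C, A, E, D, B, F

Effective dates after the stated exceptions: A is treated as recorded January 30, 2022, the work-commencement date; B's effective date is August 4, 2022, when work began.
C is a real-property tax lien and takes priority over every other lien.
Among the remaining liens, by effective date: A (January 30, 2022), E (May 19, 2022), D (June 24, 2022), B (August 4, 2022), F (September 23, 2022).
F already ranks below A; the subordination has no effect.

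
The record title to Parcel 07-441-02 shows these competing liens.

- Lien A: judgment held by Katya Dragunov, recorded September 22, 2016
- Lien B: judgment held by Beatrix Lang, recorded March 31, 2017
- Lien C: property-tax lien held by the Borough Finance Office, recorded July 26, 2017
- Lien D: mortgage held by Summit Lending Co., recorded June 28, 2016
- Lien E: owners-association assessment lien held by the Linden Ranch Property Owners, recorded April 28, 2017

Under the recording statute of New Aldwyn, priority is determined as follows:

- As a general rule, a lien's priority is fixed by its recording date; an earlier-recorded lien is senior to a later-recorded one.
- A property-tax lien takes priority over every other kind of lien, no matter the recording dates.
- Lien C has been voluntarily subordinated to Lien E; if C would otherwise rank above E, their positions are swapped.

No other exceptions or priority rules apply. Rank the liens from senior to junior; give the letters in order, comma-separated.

E, D, A, B, C

C is a property-tax lien and takes priority over every other lien.
Among the remaining liens, by effective date: D (June 28, 2016), A (September 22, 2016), B (March 31, 2017), E (April 28, 2017).
Because C would otherwise rank above E, the subordination swaps them.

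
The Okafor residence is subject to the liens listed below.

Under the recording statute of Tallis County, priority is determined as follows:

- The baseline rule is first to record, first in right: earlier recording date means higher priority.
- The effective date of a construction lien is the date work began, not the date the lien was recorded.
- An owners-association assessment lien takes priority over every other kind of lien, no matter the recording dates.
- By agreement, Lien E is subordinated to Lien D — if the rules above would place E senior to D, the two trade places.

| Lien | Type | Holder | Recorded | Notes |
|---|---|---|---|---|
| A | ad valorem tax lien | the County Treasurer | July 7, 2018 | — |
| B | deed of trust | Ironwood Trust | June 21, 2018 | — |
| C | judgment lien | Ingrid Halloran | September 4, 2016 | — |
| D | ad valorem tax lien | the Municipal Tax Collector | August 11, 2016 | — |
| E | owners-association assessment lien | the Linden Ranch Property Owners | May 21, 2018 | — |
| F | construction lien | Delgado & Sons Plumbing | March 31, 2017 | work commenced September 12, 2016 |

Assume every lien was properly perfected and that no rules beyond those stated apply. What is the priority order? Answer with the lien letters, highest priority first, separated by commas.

First, effective dates: F relates back to September 12, 2016 (work commenced).
E is an owners-association assessment lien, so it outranks all other liens regardless of date.
The other liens, earliest effective date first: D (August 11, 2016), C (September 4, 2016), F (September 12, 2016), B (June 21, 2018), A (July 7, 2018).
The subordination applies — E was senior to D — so E and D swap.

D, E, C, F, B, A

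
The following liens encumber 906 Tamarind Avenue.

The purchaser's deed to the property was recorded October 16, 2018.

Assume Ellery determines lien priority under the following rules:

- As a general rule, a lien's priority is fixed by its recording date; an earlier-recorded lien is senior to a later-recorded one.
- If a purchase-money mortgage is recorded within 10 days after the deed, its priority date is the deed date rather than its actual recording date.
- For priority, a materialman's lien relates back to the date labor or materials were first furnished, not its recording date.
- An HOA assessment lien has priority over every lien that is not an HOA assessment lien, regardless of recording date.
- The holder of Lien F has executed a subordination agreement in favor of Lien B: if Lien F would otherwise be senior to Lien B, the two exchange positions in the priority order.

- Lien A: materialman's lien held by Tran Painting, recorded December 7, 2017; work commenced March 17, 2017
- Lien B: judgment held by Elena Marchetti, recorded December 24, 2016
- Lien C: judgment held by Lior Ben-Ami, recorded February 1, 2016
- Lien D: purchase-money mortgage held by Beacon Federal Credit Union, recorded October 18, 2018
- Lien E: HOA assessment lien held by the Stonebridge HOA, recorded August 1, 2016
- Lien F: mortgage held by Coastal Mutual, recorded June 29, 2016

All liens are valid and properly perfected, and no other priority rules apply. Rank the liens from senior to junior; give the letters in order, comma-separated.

E, C, B, F, A, D

Effective dates after the stated exceptions: A's effective date is March 17, 2017, when work began; D's effective date is the deed date, October 16, 2018.
E is an HOA assessment lien and takes priority over every other lien.
Remaining liens by effective date: C (February 1, 2016), F (June 29, 2016), B (December 24, 2016), A (March 17, 2017), D (October 16, 2018).
F would otherwise be senior to B, so under the subordination agreement F and B exchange positions.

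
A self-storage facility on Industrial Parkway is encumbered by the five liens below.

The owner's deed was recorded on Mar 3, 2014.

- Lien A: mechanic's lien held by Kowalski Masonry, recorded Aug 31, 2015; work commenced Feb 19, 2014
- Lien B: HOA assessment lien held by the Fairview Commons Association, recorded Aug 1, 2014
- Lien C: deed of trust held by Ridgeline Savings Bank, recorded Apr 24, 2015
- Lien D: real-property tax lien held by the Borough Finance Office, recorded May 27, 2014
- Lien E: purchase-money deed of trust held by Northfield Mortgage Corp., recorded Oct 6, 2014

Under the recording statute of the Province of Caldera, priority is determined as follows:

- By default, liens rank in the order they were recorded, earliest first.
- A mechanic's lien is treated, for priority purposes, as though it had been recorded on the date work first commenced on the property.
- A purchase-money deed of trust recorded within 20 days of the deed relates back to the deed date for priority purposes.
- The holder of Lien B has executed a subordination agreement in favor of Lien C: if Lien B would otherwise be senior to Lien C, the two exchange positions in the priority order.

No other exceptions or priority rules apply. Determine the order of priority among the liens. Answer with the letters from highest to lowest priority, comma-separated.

Adjusting effective dates: A is treated as recorded Feb 19, 2014, the work-commencement date; E was recorded 217 days after the deed — beyond 20 days — so no relation-back applies.
By effective date: A (Feb 19, 2014), D (May 27, 2014), B (Aug 1, 2014), E (Oct 6, 2014), C (Apr 24, 2015).
The subordination applies — B was senior to C — so B and C swap.

A, D, C, E, B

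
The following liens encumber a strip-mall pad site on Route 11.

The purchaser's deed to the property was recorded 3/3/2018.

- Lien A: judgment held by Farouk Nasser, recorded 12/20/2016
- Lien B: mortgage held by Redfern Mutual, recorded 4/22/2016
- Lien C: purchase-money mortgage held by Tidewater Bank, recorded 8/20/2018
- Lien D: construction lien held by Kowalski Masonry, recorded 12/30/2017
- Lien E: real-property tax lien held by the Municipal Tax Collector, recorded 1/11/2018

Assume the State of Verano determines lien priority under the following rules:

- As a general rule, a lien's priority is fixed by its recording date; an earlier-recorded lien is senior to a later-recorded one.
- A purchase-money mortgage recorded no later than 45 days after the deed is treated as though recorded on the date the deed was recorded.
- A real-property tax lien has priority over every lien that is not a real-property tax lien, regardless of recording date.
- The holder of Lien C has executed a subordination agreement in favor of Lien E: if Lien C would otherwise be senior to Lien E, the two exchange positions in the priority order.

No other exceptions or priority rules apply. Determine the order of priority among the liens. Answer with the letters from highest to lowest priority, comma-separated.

Adjusting effective dates: C missed the 45-day window (170 days after the deed), so its recording date stands.
E is a real-property tax lien and takes priority over every other lien.
Remaining liens by effective date: B (4/22/2016), A (12/20/2016), D (12/30/2017), C (8/20/2018).
Since C is not senior to E, the subordination leaves the order unchanged.

E, B, A, D, C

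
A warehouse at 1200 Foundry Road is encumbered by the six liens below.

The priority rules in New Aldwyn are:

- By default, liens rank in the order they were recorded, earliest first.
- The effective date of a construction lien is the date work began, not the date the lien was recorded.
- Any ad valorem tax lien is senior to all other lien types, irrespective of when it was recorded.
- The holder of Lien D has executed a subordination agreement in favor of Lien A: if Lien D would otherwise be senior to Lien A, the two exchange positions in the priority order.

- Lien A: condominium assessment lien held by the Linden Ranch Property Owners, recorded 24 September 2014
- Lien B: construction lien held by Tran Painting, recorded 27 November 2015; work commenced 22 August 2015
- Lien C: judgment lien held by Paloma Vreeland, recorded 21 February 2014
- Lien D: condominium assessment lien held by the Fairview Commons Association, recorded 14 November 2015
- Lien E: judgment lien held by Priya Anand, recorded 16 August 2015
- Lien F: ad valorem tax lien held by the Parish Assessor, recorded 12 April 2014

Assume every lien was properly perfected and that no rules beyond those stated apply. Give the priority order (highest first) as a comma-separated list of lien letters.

F, C, A, E, B, D

Effective dates: B relates back to 22 August 2015 (work commenced).
F, as an ad valorem tax lien, has superpriority and ranks first.
Remaining liens by effective date: C (21 February 2014), A (24 September 2014), E (16 August 2015), B (22 August 2015), D (14 November 2015).
D is already junior to A, so the subordination agreement changes nothing.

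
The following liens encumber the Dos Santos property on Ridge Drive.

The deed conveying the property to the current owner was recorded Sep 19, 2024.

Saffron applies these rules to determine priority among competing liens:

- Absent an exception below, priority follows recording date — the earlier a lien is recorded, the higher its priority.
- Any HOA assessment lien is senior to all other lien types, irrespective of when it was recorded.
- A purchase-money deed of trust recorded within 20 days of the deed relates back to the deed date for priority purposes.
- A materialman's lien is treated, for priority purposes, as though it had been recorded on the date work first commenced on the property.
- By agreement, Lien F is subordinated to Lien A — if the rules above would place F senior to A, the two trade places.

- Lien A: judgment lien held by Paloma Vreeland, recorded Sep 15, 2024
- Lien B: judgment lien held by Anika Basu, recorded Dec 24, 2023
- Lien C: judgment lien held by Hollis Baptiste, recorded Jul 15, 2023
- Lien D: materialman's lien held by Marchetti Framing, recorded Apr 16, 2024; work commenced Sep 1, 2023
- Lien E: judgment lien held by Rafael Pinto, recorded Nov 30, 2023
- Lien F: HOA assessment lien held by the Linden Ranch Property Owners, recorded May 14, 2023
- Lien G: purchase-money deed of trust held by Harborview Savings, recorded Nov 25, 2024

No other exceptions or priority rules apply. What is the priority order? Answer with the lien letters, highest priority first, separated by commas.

A, C, D, E, B, F, G

Effective dates: D relates back to Sep 1, 2023 (work commenced); G was recorded 67 days after the deed, outside the 20-day window, so it keeps its recording date.
F is an HOA assessment lien, so it outranks all other liens regardless of date.
The other liens, earliest effective date first: C (Jul 15, 2023), D (Sep 1, 2023), E (Nov 30, 2023), B (Dec 24, 2023), A (Sep 15, 2024), G (Nov 25, 2024).
The subordination applies — F was senior to A — so F and A swap.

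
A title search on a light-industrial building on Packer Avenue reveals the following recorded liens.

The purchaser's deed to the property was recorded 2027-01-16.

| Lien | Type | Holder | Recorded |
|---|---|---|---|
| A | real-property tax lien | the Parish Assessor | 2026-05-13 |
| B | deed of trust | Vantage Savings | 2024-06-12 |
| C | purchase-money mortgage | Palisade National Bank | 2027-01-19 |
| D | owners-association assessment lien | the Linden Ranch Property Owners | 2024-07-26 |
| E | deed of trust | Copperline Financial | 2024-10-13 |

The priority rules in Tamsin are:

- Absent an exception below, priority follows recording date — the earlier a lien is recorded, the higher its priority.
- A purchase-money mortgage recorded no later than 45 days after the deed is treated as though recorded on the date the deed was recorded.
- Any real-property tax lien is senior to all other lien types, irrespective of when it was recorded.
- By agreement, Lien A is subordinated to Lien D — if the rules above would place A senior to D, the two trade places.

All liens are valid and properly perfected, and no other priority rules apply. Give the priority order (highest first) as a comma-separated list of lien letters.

D, B, A, E, C

Effective dates after the stated exceptions: C was recorded within the 45-day window, so its effective date is the deed date 2027-01-16.
A, as a real-property tax lien, has superpriority and ranks first.
Remaining liens by effective date: B (2024-06-12), D (2024-07-26), E (2024-10-13), C (2027-01-16).
The subordination applies — A was senior to D — so A and D swap.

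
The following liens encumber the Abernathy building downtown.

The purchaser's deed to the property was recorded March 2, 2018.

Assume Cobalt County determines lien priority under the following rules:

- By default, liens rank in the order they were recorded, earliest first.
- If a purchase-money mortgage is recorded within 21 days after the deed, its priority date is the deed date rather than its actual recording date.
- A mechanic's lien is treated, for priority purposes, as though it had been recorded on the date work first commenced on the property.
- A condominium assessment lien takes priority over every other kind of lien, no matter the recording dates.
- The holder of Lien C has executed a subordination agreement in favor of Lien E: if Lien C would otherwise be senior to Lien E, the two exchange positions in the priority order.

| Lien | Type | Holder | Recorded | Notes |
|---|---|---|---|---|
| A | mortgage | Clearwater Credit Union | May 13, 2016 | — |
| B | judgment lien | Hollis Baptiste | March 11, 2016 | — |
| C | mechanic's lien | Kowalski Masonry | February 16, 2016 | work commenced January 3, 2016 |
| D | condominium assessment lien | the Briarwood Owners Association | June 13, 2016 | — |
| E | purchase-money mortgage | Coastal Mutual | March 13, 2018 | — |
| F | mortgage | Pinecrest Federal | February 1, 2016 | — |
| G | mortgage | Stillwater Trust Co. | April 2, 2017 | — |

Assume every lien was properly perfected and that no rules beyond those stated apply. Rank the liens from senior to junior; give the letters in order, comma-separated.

D, E, F, B, A, G, C

First, effective dates: C relates back to January 3, 2016 (work commenced); E's effective date is the deed date, March 2, 2018.
D is a condominium assessment lien and takes priority over every other lien.
Remaining liens by effective date: C (January 3, 2016), F (February 1, 2016), B (March 11, 2016), A (May 13, 2016), G (April 2, 2017), E (March 2, 2018).
Because C would otherwise rank above E, the subordination swaps them.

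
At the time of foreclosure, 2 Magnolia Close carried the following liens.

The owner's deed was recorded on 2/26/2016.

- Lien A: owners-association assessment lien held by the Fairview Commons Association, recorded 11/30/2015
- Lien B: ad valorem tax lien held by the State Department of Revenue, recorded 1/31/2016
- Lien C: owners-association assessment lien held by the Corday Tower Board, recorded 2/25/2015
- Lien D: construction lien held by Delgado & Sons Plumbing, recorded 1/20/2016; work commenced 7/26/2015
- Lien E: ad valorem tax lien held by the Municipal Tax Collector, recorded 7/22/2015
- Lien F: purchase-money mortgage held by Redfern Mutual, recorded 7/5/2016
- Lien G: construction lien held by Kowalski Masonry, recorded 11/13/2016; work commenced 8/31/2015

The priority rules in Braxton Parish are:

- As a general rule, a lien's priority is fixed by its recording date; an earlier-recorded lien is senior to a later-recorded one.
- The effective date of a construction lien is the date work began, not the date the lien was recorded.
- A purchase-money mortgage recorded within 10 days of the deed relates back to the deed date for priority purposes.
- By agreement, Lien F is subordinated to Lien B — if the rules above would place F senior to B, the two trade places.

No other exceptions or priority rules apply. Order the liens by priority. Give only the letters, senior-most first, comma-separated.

Effective dates after the stated exceptions: D is treated as recorded 7/26/2015, the work-commencement date; F was recorded 130 days after the deed — beyond 10 days — so no relation-back applies; G's effective date is 8/31/2015, when work began.
Ordering by effective date: C (2/25/2015), E (7/22/2015), D (7/26/2015), G (8/31/2015), A (11/30/2015), B (1/31/2016), F (7/5/2016).
F is already junior to B, so the subordination agreement changes nothing.

C, E, D, G, A, B, F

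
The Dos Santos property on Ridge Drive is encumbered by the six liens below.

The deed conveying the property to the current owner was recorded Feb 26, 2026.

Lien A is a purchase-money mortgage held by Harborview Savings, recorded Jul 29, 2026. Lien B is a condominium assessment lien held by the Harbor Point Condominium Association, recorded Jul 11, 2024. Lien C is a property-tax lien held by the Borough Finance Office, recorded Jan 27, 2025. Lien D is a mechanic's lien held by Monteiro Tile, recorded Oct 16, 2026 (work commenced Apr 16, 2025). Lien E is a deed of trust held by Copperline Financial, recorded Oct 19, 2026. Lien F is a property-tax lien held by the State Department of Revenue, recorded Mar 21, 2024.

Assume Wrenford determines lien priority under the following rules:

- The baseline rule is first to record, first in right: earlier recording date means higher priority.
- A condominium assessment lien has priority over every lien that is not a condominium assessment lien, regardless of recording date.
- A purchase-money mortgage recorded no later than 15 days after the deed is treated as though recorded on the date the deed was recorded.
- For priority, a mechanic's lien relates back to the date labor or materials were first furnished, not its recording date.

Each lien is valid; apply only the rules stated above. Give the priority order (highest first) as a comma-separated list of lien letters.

B, F, C, D, A, E

Effective dates after the stated exceptions: A was recorded 153 days after the deed — beyond 15 days — so no relation-back applies; D's effective date is Apr 16, 2025, when work began.
B is a condominium assessment lien and takes priority over every other lien.
Among the remaining liens, by effective date: F (Mar 21, 2024), C (Jan 27, 2025), D (Apr 16, 2025), A (Jul 29, 2026), E (Oct 19, 2026).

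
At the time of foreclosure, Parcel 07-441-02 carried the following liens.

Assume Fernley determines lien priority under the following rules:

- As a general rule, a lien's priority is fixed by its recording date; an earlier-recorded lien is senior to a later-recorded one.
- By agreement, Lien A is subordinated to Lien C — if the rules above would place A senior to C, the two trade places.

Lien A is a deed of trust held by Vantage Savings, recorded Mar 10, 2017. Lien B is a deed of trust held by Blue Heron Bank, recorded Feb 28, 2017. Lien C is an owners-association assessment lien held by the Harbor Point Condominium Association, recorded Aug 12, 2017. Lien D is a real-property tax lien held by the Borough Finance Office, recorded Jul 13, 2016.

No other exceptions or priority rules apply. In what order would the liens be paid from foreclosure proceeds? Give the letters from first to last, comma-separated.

Sorted by effective date: D (Jul 13, 2016), B (Feb 28, 2017), A (Mar 10, 2017), C (Aug 12, 2017).
Because A would otherwise rank above C, the subordination swaps them.

D, B, C, A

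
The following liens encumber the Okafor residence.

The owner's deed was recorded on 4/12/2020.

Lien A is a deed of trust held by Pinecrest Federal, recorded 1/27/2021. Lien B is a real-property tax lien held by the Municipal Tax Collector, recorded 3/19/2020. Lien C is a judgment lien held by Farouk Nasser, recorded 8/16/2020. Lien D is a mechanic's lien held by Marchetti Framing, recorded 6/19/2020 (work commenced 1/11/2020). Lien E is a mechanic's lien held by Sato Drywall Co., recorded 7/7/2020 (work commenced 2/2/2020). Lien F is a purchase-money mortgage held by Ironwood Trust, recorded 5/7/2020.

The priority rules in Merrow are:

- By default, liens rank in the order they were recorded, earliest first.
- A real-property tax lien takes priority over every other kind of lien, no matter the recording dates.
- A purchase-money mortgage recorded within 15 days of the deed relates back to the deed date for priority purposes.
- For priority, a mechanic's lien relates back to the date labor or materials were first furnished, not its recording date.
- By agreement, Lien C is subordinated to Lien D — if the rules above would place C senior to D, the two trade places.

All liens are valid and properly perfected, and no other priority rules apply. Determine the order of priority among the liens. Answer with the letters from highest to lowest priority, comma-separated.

Effective dates: D relates back to 1/11/2020 (work commenced); E's effective date is 2/2/2020, when work began; F was recorded 25 days after the deed, outside the 15-day window, so it keeps its recording date.
B, as a real-property tax lien, has superpriority and ranks first.
Ordering the rest by effective date: D (1/11/2020), E (2/2/2020), F (5/7/2020), C (8/16/2020), A (1/27/2021).
C is already junior to D, so the subordination agreement changes nothing.

B, D, E, F, C, A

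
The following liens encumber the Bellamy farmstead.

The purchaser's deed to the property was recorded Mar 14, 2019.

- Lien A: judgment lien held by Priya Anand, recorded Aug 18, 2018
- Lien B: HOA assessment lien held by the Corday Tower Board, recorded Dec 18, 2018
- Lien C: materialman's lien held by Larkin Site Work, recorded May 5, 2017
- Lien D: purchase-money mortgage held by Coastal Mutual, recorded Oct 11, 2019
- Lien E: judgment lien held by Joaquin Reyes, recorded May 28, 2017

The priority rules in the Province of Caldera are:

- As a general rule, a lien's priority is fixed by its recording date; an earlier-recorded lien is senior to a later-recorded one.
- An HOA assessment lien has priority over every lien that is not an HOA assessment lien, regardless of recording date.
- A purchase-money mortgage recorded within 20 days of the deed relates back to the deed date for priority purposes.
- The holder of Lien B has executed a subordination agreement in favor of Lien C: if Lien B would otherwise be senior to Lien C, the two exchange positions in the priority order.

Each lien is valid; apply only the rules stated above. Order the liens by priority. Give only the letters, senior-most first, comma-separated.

First, effective dates: D was recorded 211 days after the deed — beyond 20 days — so no relation-back applies.
B is an HOA assessment lien, so it outranks all other liens regardless of date.
Remaining liens by effective date: C (May 5, 2017), E (May 28, 2017), A (Aug 18, 2018), D (Oct 11, 2019).
B would otherwise be senior to C, so under the subordination agreement B and C exchange positions.

C, B, E, A, D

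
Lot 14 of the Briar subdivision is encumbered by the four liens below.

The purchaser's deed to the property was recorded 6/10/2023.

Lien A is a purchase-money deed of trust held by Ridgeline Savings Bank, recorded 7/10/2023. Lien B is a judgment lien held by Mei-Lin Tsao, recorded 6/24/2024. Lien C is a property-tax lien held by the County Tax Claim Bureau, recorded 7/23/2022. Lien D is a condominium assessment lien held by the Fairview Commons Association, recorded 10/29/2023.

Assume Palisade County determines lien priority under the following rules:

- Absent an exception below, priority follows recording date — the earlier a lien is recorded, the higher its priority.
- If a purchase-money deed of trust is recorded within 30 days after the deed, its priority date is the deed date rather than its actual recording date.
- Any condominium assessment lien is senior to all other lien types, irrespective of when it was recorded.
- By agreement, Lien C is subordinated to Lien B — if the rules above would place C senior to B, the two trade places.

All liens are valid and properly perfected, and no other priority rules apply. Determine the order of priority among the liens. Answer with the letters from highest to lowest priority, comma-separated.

Effective dates after the stated exceptions: A's effective date is the deed date, 6/10/2023.
D is a condominium assessment lien, so it outranks all other liens regardless of date.
Among the remaining liens, by effective date: C (7/23/2022), A (6/10/2023), B (6/24/2024).
Because C would otherwise rank above B, the subordination swaps them.

D, B, A, C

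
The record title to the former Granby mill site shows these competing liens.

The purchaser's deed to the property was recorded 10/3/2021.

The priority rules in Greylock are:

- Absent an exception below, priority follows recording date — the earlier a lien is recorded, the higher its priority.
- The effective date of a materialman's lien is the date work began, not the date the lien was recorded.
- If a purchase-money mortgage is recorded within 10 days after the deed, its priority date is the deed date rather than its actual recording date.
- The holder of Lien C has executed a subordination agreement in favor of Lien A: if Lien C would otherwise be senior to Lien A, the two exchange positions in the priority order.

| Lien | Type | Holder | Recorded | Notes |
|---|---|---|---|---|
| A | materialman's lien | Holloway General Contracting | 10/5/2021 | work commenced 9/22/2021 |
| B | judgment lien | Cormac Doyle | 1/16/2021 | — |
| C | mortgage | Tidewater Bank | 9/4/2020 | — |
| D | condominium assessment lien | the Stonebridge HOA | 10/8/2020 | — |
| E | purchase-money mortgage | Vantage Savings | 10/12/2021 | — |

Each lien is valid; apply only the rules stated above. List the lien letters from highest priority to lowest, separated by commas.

First, effective dates: A is treated as recorded 9/22/2021, the work-commencement date; E's effective date is the deed date, 10/3/2021.
Sorted by effective date: C (9/4/2020), D (10/8/2020), B (1/16/2021), A (9/22/2021), E (10/3/2021).
C would otherwise be senior to A, so under the subordination agreement C and A exchange positions.

A, D, B, C, E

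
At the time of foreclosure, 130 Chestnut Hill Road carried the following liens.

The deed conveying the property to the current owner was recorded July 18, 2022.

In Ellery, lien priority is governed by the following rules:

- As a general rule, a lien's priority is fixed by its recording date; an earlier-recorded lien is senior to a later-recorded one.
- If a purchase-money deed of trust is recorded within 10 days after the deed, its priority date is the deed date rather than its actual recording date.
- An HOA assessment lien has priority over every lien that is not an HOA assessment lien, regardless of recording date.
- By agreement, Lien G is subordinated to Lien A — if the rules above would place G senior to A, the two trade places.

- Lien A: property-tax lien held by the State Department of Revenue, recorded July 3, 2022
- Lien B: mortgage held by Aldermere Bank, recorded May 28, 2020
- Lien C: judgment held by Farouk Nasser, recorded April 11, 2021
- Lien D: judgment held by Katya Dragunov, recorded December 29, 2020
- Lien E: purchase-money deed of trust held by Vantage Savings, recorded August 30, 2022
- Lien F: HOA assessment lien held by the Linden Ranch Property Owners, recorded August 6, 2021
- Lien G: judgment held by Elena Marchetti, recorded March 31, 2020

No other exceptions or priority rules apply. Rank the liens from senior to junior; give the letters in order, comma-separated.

F, A, B, D, C, G, E

Adjusting effective dates: E was recorded 43 days after the deed, outside the 10-day window, so it keeps its recording date.
As an HOA assessment lien, F is senior to every other lien.
Remaining liens by effective date: G (March 31, 2020), B (May 28, 2020), D (December 29, 2020), C (April 11, 2021), A (July 3, 2022), E (August 30, 2022).
Because G would otherwise rank above A, the subordination swaps them.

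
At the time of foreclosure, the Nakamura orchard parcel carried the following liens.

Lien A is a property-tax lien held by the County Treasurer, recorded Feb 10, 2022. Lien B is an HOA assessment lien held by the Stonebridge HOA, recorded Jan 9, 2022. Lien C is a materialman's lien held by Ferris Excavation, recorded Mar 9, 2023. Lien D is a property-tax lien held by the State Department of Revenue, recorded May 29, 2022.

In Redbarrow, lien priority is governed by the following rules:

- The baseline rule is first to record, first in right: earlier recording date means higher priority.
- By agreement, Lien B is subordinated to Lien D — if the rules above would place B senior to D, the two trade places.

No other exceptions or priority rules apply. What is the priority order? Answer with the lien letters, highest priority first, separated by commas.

D, A, B, C

Sorted by effective date: B (Jan 9, 2022), A (Feb 10, 2022), D (May 29, 2022), C (Mar 9, 2023).
B would otherwise be senior to D, so under the subordination agreement B and D exchange positions.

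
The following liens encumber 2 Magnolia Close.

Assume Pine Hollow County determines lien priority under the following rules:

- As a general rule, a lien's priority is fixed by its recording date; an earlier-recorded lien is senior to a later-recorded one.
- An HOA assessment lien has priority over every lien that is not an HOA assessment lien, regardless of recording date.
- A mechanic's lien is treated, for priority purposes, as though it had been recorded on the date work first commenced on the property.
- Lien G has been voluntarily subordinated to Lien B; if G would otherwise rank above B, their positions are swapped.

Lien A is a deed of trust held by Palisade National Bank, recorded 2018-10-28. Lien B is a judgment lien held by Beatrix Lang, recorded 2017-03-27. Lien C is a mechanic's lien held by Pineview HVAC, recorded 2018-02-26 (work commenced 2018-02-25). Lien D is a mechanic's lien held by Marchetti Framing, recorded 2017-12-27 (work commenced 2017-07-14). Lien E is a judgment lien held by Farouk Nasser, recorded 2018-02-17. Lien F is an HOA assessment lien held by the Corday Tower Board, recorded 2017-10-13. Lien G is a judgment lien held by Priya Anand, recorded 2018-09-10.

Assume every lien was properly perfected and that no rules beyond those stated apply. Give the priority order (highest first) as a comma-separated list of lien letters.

First, effective dates: C relates back to 2018-02-25 (work commenced); D relates back to 2017-07-14 (work commenced).
F is an HOA assessment lien, so it outranks all other liens regardless of date.
Remaining liens by effective date: B (2017-03-27), D (2017-07-14), E (2018-02-17), C (2018-02-25), G (2018-09-10), A (2018-10-28).
G is already junior to B, so the subordination agreement changes nothing.

F, B, D, E, C, G, A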